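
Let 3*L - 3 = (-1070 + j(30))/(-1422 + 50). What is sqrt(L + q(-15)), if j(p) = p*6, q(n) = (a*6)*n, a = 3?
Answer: I*sqrt(23232594)/294 ≈ 16.395*I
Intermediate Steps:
q(n) = 18*n (q(n) = (3*6)*n = 18*n)
j(p) = 6*p
L = 2503/2058 (L = 1 + ((-1070 + 6*30)/(-1422 + 50))/3 = 1 + ((-1070 + 180)/(-1372))/3 = 1 + (-890*(-1/1372))/3 = 1 + (1/3)*(445/686) = 1 + 445/2058 = 2503/2058 ≈ 1.2162)
sqrt(L + q(-15)) = sqrt(2503/2058 + 18*(-15)) = sqrt(2503/2058 - 270) = sqrt(-553157/2058) = I*sqrt(23232594)/294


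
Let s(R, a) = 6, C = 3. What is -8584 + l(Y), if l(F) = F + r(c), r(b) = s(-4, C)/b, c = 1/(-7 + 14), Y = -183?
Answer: -8725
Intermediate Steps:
c = ⅐ (c = 1/7 = ⅐ ≈ 0.14286)
r(b) = 6/b
l(F) = 42 + F (l(F) = F + 6/(⅐) = F + 6*7 = F + 42 = 42 + F)
-8584 + l(Y) = -8584 + (42 - 183) = -8584 - 141 = -8725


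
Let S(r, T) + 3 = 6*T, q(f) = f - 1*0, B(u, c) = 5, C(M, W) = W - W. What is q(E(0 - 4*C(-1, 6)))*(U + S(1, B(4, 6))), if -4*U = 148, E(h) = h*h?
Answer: 0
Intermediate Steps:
C(M, W) = 0
E(h) = h²
q(f) = f (q(f) = f + 0 = f)
U = -37 (U = -¼*148 = -37)
S(r, T) = -3 + 6*T
q(E(0 - 4*C(-1, 6)))*(U + S(1, B(4, 6))) = (0 - 4*0)²*(-37 + (-3 + 6*5)) = (0 + 0)²*(-37 + (-3 + 30)) = 0²*(-37 + 27) = 0*(-10) = 0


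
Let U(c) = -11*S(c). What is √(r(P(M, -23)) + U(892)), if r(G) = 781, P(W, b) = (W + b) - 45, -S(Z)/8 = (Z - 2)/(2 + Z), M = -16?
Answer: √173555349/447 ≈ 29.472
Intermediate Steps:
S(Z) = -8*(-2 + Z)/(2 + Z) (S(Z) = -8*(Z - 2)/(2 + Z) = -8*(-2 + Z)/(2 + Z))
P(W, b) = -45 + W + b
U(c) = -88*(2 - c)/(2 + c)
√(r(P(M, -23)) + U(892)) = √(781 + 88*(-2 + 892)/(2 + 892)) = √(781 + 88*890/894) = √(781 + 88*(1/894)*890) = √(781 + 39160/447) = √(388267/447) = √173555349/447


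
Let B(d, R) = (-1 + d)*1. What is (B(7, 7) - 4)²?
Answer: 4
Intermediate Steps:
B(d, R) = -1 + d
(B(7, 7) - 4)² = ((-1 + 7) - 4)² = (6 - 4)² = 2² = 4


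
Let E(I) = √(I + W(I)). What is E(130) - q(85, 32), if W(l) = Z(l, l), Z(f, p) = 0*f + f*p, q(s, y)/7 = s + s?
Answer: -1190 + √17030 ≈ -1059.5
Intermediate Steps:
q(s, y) = 14*s (q(s, y) = 7*(s + s) = 7*(2*s) = 14*s)
Z(f, p) = f*p (Z(f, p) = 0 + f*p = f*p)
W(l) = l² (W(l) = l*l = l²)
E(I) = √(I + I²)
E(130) - q(85, 32) = √(130*(1 + 130)) - 14*85 = √(130*131) - 1*1190 = √17030 - 1190 = -1190 + √17030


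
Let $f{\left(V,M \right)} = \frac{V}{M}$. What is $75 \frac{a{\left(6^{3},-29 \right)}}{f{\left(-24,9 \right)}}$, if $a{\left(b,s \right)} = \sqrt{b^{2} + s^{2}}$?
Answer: $- \frac{225 \sqrt{47497}}{8} \approx -6129.5$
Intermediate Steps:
$75 \frac{a{\left(6^{3},-29 \right)}}{f{\left(-24,9 \right)}} = 75 \frac{\sqrt{\left(6^{3}\right)^{2} + \left(-29\right)^{2}}}{\left(-24\right) \frac{1}{9}} = 75 \frac{\sqrt{216^{2} + 841}}{\left(-24\right) \frac{1}{9}} = 75 \frac{\sqrt{46656 + 841}}{- \frac{8}{3}} = 75 \sqrt{47497} \left(- \frac{3}{8}\right) = 75 \left(- \frac{3 \sqrt{47497}}{8}\right) = - \frac{225 \sqrt{47497}}{8}$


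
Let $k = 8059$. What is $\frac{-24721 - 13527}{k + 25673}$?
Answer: $- \frac{9562}{8433} \approx -1.1339$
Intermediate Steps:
$\frac{-24721 - 13527}{k + 25673} = \frac{-24721 - 13527}{8059 + 25673} = - \frac{38248}{33732} = \left(-38248\right) \frac{1}{33732} = - \frac{9562}{8433}$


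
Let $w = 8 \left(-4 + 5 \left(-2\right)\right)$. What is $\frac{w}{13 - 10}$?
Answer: $- \frac{112}{3} \approx -37.333$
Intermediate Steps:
$w = -112$ ($w = 8 \left(-4 - 10\right) = 8 \left(-14\right) = -112$)
$\frac{w}{13 - 10} = \frac{1}{13 - 10} \left(-112\right) = \frac{1}{3} \left(-112\right) = - \frac{112}{3}$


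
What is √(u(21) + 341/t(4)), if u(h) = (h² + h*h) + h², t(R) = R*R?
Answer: √21509/4 ≈ 36.665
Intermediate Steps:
t(R) = R²
u(h) = 3*h² (u(h) = (h² + h²) + h² = 2*h² + h² = 3*h²)
√(u(21) + 341/t(4)) = √(3*21² + 341/(4²)) = √(3*441 + 341/16) = √(1323 + 341*(1/16)) = √(1323 + 341/16) = √(21509/16) = √21509/4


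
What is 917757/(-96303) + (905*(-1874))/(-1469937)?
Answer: -395239324133/47186447637 ≈ -8.3761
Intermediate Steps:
917757/(-96303) + (905*(-1874))/(-1469937) = 917757*(-1/96303) - 1695970*(-1/1469937) = -305919/32101 + 1695970/1469937 = -395239324133/47186447637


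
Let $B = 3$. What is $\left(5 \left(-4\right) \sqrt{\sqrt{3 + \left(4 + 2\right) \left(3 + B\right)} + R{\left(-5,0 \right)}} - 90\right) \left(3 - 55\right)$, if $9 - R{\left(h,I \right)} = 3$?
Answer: $4680 + 1040 \sqrt{6 + \sqrt{39}} \approx 8319.3$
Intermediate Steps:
$R{\left(h,I \right)} = 6$ ($R{\left(h,I \right)} = 9 - 3 = 6$)
$\left(5 \left(-4\right) \sqrt{\sqrt{3 + \left(4 + 2\right) \left(3 + B\right)} + R{\left(-5,0 \right)}} - 90\right) \left(3 - 55\right) = \left(5 \left(-4\right) \sqrt{\sqrt{3 + \left(4 + 2\right) \left(3 + 3\right)} + 6} - 90\right) \left(3 - 55\right) = \left(- 20 \sqrt{\sqrt{3 + 6 \cdot 6} + 6} - 90\right) \left(-52\right) = \left(- 20 \sqrt{\sqrt{3 + 36} + 6} - 90\right) \left(-52\right) = \left(- 20 \sqrt{\sqrt{39} + 6} - 90\right) \left(-52\right) = \left(- 20 \sqrt{6 + \sqrt{39}} - 90\right) \left(-52\right) = \left(-90 - 20 \sqrt{6 + \sqrt{39}}\right) \left(-52\right) = 4680 + 1040 \sqrt{6 + \sqrt{39}}$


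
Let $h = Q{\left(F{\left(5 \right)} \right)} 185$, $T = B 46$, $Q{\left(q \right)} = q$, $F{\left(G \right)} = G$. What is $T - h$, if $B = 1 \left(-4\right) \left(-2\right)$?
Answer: $-557$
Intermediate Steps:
$B = 8$ ($B = \left(-4\right) \left(-2\right) = 8$)
$T = 368$ ($T = 8 \cdot 46 = 368$)
$h = 925$ ($h = 5 \cdot 185 = 925$)
$T - h = 368 - 925 = -557$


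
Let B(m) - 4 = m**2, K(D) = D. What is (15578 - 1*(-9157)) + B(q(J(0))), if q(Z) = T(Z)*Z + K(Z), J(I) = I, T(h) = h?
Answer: 24739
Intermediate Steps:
q(Z) = Z + Z**2 (q(Z) = Z*Z + Z = Z**2 + Z = Z + Z**2)
B(m) = 4 + m**2
(15578 - 1*(-9157)) + B(q(J(0))) = (15578 - 1*(-9157)) + (4 + (0*(1 + 0))**2) = (15578 + 9157) + (4 + (0*1)**2) = 24735 + (4 + 0**2) = 24735 + (4 + 0) = 24735 + 4 = 24739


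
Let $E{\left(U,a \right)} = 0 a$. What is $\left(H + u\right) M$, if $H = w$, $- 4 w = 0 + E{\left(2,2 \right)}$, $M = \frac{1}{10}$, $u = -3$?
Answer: $- \frac{3}{10} \approx -0.3$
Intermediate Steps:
$E{\left(U,a \right)} = 0$
$M = \frac{1}{10} \approx 0.1$
$w = 0$ ($w = - \frac{0 + 0}{4} = \left(- \frac{1}{4}\right) 0 = 0$)
$H = 0$
$\left(H + u\right) M = \left(0 - 3\right) \frac{1}{10} = \left(-3\right) \frac{1}{10} = - \frac{3}{10}$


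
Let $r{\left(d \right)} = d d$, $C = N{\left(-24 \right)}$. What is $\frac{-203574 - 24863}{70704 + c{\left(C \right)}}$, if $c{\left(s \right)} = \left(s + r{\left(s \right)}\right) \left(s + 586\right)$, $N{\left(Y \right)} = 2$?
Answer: $- \frac{228437}{74232} \approx -3.0773$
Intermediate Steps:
$C = 2$
$r{\left(d \right)} = d^{2}$
$c{\left(s \right)} = \left(586 + s\right) \left(s + s^{2}\right)$ ($c{\left(s \right)} = \left(s + s^{2}\right) \left(s + 586\right) = \left(s + s^{2}\right) \left(586 + s\right) = \left(586 + s\right) \left(s + s^{2}\right)$)
$\frac{-203574 - 24863}{70704 + c{\left(C \right)}} = \frac{-203574 - 24863}{70704 + 2 \left(586 + 2^{2} + 587 \cdot 2\right)} = \frac{-203574 + \left(-138961 + 114098\right)}{70704 + 2 \left(586 + 4 + 1174\right)} = \frac{-203574 - 24863}{70704 + 2 \cdot 1764} = - \frac{228437}{70704 + 3528} = - \frac{228437}{74232}$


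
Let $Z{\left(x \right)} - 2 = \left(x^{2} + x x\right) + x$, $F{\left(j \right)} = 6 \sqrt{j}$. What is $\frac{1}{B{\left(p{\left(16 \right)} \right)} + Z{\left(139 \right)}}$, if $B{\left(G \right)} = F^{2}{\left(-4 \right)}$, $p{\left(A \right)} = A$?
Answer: $\frac{1}{38639} \approx 2.5881 \cdot 10^{-5}$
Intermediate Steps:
$B{\left(G \right)} = -144$ ($B{\left(G \right)} = \left(6 \sqrt{-4}\right)^{2} = \left(6 \cdot 2 i\right)^{2} = \left(12 i\right)^{2} = -144$)
$Z{\left(x \right)} = 2 + x + 2 x^{2}$ ($Z{\left(x \right)} = 2 + \left(\left(x^{2} + x x\right) + x\right) = 2 + \left(\left(x^{2} + x^{2}\right) + x\right) = 2 + \left(2 x^{2} + x\right) = 2 + \left(x + 2 x^{2}\right) = 2 + x + 2 x^{2}$)
$\frac{1}{B{\left(p{\left(16 \right)} \right)} + Z{\left(139 \right)}} = \frac{1}{-144 + \left(2 + 139 + 2 \cdot 139^{2}\right)} = \frac{1}{-144 + \left(2 + 139 + 2 \cdot 19321\right)} = \frac{1}{-144 + \left(2 + 139 + 38642\right)} = \frac{1}{-144 + 38783} = \frac{1}{38639}$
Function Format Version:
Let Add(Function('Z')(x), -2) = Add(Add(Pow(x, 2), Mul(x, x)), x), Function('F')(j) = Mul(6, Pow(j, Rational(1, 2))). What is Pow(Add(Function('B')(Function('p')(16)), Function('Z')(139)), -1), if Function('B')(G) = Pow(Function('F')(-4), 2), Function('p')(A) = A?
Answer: Rational(1, 38639) ≈ 2.5881e-5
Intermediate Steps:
Function('B')(G) = -144 (Function('B')(G) = Pow(Mul(6, Pow(-4, Rational(1, 2))), 2) = Pow(Mul(6, Mul(2, I)), 2) = Pow(Mul(12, I), 2) = -144)
Function('Z')(x) = Add(2, x, Mul(2, Pow(x, 2))) (Function('Z')(x) = Add(2, Add(Add(Pow(x, 2), Mul(x, x)), x)) = Add(2, Add(Add(Pow(x, 2), Pow(x, 2)), x)) = Add(2, Add(Mul(2, Pow(x, 2)), x)) = Add(2, Add(x, Mul(2, Pow(x, 2)))) = Add(2, x, Mul(2, Pow(x, 2))))
Pow(Add(Function('B')(Function('p')(16)), Function('Z')(139)), -1) = Pow(Add(-144, Add(2, 139, Mul(2, Pow(139, 2)))), -1) = Pow(Add(-144, Add(2, 139, Mul(2, 19321))), -1) = Pow(Add(-144, Add(2, 139, 38642)), -1) = Pow(Add(-144, 38783), -1) = Pow(38639, -1) = Rational(1, 38639)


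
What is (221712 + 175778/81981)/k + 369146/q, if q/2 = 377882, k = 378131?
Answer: 12590195780002303/11714174791371702 ≈ 1.0748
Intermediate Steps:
q = 755764 (q = 2*377882 = 755764)
(221712 + 175778/81981)/k + 369146/q = (221712 + 175778/81981)/378131 + 369146/755764 = (221712 + 175778*(1/81981))*(1/378131) + 369146*(1/755764) = (221712 + 175778/81981)*(1/378131) + 184573/377882 = (18176347250/81981)*(1/378131) + 184573/377882 = 18176347250/30999557511 + 184573/377882 = 12590195780002303/11714174791371702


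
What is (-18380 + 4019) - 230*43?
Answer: -24251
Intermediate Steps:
(-18380 + 4019) - 230*43 = -14361 - 1*9890 = -14361 - 9890 = -24251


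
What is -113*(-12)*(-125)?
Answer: -169500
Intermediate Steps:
-113*(-12)*(-125) = 1356*(-125) = -169500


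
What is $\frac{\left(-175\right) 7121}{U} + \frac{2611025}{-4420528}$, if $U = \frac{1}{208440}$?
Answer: $- \frac{1148244158577187025}{4420528} \approx -2.5975 \cdot 10^{11}$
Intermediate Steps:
$U = \frac{1}{208440} \approx 4.7975 \cdot 10^{-6}$
$\frac{\left(-175\right) 7121}{U} + \frac{2611025}{-4420528} = \left(-175\right) 7121 \frac{1}{\frac{1}{208440}} + \frac{2611025}{-4420528} = \left(-1246175\right) 208440 + 2611025 \left(- \frac{1}{4420528}\right) = -259752717000 - \frac{2611025}{4420528} = - \frac{1148244158577187025}{4420528}$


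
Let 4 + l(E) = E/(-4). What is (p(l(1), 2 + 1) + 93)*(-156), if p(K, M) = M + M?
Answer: -15444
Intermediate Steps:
l(E) = -4 - E/4 (l(E) = -4 + E/(-4) = -4 + E*(-¼) = -4 - E/4)
p(K, M) = 2*M
(p(l(1), 2 + 1) + 93)*(-156) = (2*(2 + 1) + 93)*(-156) = (2*3 + 93)*(-156) = (6 + 93)*(-156) = 99*(-156) = -15444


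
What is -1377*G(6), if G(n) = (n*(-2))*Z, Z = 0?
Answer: 0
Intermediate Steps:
G(n) = 0 (G(n) = (n*(-2))*0 = -2*n*0 = 0)
-1377*G(6) = -1377*0 = 0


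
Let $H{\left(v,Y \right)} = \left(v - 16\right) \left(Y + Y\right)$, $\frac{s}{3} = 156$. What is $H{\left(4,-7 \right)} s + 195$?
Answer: $78819$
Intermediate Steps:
$s = 468$ ($s = 3 \cdot 156 = 468$)
$H{\left(v,Y \right)} = 2 Y \left(-16 + v\right)$ ($H{\left(v,Y \right)} = \left(-16 + v\right) 2 Y = 2 Y \left(-16 + v\right)$)
$H{\left(4,-7 \right)} s + 195 = 2 \left(-7\right) \left(-16 + 4\right) 468 + 195 = 2 \left(-7\right) \left(-12\right) 468 + 195 = 168 \cdot 468 + 195 = 78624 + 195 = 78819$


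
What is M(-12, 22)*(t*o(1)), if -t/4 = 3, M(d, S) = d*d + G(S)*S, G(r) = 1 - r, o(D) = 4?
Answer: 15264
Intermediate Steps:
M(d, S) = d**2 + S*(1 - S) (M(d, S) = d*d + (1 - S)*S = d**2 + S*(1 - S))
t = -12 (t = -4*3 = -12)
M(-12, 22)*(t*o(1)) = ((-12)**2 - 1*22*(-1 + 22))*(-12*4) = (144 - 1*22*21)*(-48) = (144 - 462)*(-48) = -318*(-48) = 15264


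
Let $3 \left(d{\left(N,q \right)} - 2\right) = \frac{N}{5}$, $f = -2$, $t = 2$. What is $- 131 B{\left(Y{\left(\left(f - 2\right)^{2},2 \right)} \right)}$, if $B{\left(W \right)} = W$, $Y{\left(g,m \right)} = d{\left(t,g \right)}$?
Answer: $- \frac{4192}{15} \approx -279.47$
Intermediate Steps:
$d{\left(N,q \right)} = 2 + \frac{N}{15}$ ($d{\left(N,q \right)} = 2 + \frac{N \frac{1}{5}}{3} = 2 + \frac{\frac{1}{5} N}{3} = 2 + \frac{N}{15}$)
$Y{\left(g,m \right)} = \frac{32}{15}$ ($Y{\left(g,m \right)} = 2 + \frac{1}{15} \cdot 2 = 2 + \frac{2}{15} = \frac{32}{15}$)
$- 131 B{\left(Y{\left(\left(f - 2\right)^{2},2 \right)} \right)} = \left(-131\right) \frac{32}{15} = - \frac{4192}{15}$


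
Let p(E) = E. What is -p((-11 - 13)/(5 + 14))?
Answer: 24/19 ≈ 1.2632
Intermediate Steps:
-p((-11 - 13)/(5 + 14)) = -(-11 - 13)/(5 + 14) = -(-24)/19 = -1*(-24/19) = 24/19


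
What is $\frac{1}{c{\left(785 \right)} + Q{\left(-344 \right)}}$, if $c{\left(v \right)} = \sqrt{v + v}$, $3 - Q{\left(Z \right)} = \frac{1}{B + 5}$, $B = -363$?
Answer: $- \frac{76970}{40012371} + \frac{128164 \sqrt{1570}}{200061855} \approx 0.02346$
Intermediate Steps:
$Q{\left(Z \right)} = \frac{1075}{358}$ ($Q{\left(Z \right)} = 3 - \frac{1}{-363 + 5} = 3 - \frac{1}{-358} = 3 - - \frac{1}{358} = 3 + \frac{1}{358} = \frac{1075}{358}$)
$c{\left(v \right)} = \sqrt{2} \sqrt{v}$ ($c{\left(v \right)} = \sqrt{2 v} = \sqrt{2} \sqrt{v}$)
$\frac{1}{c{\left(785 \right)} + Q{\left(-344 \right)}} = \frac{1}{\sqrt{2} \sqrt{785} + \frac{1075}{358}} = \frac{1}{\sqrt{1570} + \frac{1075}{358}} = \frac{1}{\frac{1075}{358} + \sqrt{1570}}$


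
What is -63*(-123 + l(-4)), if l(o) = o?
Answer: 8001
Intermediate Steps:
-63*(-123 + l(-4)) = -63*(-123 - 4) = -63*(-127) = 8001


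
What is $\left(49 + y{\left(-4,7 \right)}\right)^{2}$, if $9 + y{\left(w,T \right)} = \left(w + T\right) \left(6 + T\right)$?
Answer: $6241$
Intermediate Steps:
$y{\left(w,T \right)} = -9 + \left(6 + T\right) \left(T + w\right)$ ($y{\left(w,T \right)} = -9 + \left(w + T\right) \left(6 + T\right) = -9 + \left(T + w\right) \left(6 + T\right) = -9 + \left(6 + T\right) \left(T + w\right)$)
$\left(49 + y{\left(-4,7 \right)}\right)^{2} = \left(49 + \left(-9 + 7^{2} + 6 \cdot 7 + 6 \left(-4\right) + 7 \left(-4\right)\right)\right)^{2} = \left(49 - -30\right)^{2} = \left(49 + 30\right)^{2} = 79^{2} = 6241$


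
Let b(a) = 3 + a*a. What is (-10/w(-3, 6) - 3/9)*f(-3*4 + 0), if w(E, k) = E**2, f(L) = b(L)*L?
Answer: 2548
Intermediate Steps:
b(a) = 3 + a**2
f(L) = L*(3 + L**2) (f(L) = (3 + L**2)*L = L*(3 + L**2))
(-10/w(-3, 6) - 3/9)*f(-3*4 + 0) = (-10/((-3)**2) - 3/9)*((-3*4 + 0)*(3 + (-3*4 + 0)**2)) = (-10/9 - 3*1/9)*((-12 + 0)*(3 + (-12 + 0)**2)) = (-10*1/9 - 1/3)*(-12*(3 + (-12)**2)) = (-10/9 - 1/3)*(-12*(3 + 144)) = -(-52)*147/3 = -13/9*(-1764) = 2548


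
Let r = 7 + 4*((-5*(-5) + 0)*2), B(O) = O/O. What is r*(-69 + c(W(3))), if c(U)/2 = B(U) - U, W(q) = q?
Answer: -15111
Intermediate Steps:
B(O) = 1
c(U) = 2 - 2*U (c(U) = 2*(1 - U) = 2 - 2*U)
r = 207 (r = 7 + 4*((25 + 0)*2) = 7 + 4*(25*2) = 7 + 4*50 = 7 + 200 = 207)
r*(-69 + c(W(3))) = 207*(-69 + (2 - 2*3)) = 207*(-69 + (2 - 6)) = 207*(-69 - 4) = 207*(-73) = -15111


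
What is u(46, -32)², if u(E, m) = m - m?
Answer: 0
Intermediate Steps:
u(E, m) = 0
u(46, -32)² = 0² = 0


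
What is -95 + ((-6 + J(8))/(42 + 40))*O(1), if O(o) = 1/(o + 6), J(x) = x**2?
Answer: -27236/287 ≈ -94.899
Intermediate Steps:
O(o) = 1/(6 + o)
-95 + ((-6 + J(8))/(42 + 40))*O(1) = -95 + ((-6 + 8**2)/(42 + 40))/(6 + 1) = -95 + ((-6 + 64)/82)/7 = -95 + (58*(1/82))*(1/7) = -95 + (29/41)*(1/7) = -95 + 29/287 = -27236/287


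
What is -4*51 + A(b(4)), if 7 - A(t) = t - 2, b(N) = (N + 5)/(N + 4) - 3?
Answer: -1545/8 ≈ -193.13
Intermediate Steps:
b(N) = -3 + (5 + N)/(4 + N) (b(N) = (5 + N)/(4 + N) - 3 = -3 + (5 + N)/(4 + N))
A(t) = 9 - t (A(t) = 7 - (t - 2) = 7 - (-2 + t) = 7 + (2 - t) = 9 - t)
-4*51 + A(b(4)) = -4*51 + (9 - (-7 - 2*4)/(4 + 4)) = -204 + (9 - (-7 - 8)/8) = -204 + (9 - (-15)/8) = -204 + (9 - 1*(-15/8)) = -204 + (9 + 15/8) = -204 + 87/8 = -1545/8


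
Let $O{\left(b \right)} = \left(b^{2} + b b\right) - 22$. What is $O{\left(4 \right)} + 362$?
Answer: $372$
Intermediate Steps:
$O{\left(b \right)} = -22 + 2 b^{2}$ ($O{\left(b \right)} = \left(b^{2} + b^{2}\right) - 22 = 2 b^{2} - 22 = -22 + 2 b^{2}$)
$O{\left(4 \right)} + 362 = \left(-22 + 2 \cdot 4^{2}\right) + 362 = \left(-22 + 2 \cdot 16\right) + 362 = \left(-22 + 32\right) + 362 = 10 + 362 = 372$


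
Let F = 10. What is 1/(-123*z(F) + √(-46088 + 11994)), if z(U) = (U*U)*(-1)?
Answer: -I/(√34094 - 12300*I) ≈ 8.1282e-5 - 1.2202e-6*I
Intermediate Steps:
z(U) = -U² (z(U) = U²*(-1) = -U²)
1/(-123*z(F) + √(-46088 + 11994)) = 1/(-(-123)*10² + √(-46088 + 11994)) = 1/(-(-123)*100 + √(-34094)) = 1/(-123*(-100) + I*√34094) = 1/(12300 + I*√34094)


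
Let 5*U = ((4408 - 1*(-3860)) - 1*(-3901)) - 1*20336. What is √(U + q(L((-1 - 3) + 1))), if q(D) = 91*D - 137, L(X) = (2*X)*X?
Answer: I*√3310/5 ≈ 11.507*I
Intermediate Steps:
L(X) = 2*X²
U = -8167/5 (U = (((4408 - 1*(-3860)) - 1*(-3901)) - 1*20336)/5 = (((4408 + 3860) + 3901) - 20336)/5 = ((8268 + 3901) - 20336)/5 = (12169 - 20336)/5 = (⅕)*(-8167) = -8167/5 ≈ -1633.4)
q(D) = -137 + 91*D
√(U + q(L((-1 - 3) + 1))) = √(-8167/5 + (-137 + 91*(2*((-1 - 3) + 1)²))) = √(-8167/5 + (-137 + 91*(2*(-4 + 1)²))) = √(-8167/5 + (-137 + 91*(2*(-3)²))) = √(-8167/5 + (-137 + 91*(2*9))) = √(-8167/5 + (-137 + 91*18)) = √(-8167/5 + (-137 + 1638)) = √(-8167/5 + 1501) = √(-662/5) = I*√3310/5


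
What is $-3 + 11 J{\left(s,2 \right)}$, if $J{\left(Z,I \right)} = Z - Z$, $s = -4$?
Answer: $-3$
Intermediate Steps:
$J{\left(Z,I \right)} = 0$
$-3 + 11 J{\left(s,2 \right)} = -3 + 11 \cdot 0 = -3 + 0 = -3$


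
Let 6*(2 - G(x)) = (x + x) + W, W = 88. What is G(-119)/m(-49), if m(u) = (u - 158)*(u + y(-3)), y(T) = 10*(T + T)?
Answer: 3/2507 ≈ 0.0011966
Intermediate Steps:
y(T) = 20*T (y(T) = 10*(2*T) = 20*T)
m(u) = (-158 + u)*(-60 + u) (m(u) = (u - 158)*(u + 20*(-3)) = (-158 + u)*(u - 60) = (-158 + u)*(-60 + u))
G(x) = -38/3 - x/3 (G(x) = 2 - ((x + x) + 88)/6 = 2 - (2*x + 88)/6 = 2 - (88 + 2*x)/6 = 2 + (-44/3 - x/3) = -38/3 - x/3)
G(-119)/m(-49) = (-38/3 - 1/3*(-119))/(9480 + (-49)**2 - 218*(-49)) = (-38/3 + 119/3)/(9480 + 2401 + 10682) = 27/22563 = 27*(1/22563) = 3/2507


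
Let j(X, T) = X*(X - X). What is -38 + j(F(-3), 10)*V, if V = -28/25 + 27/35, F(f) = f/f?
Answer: -38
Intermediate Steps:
F(f) = 1
j(X, T) = 0 (j(X, T) = X*0 = 0)
V = -61/175 (V = -28*1/25 + 27*(1/35) = -28/25 + 27/35 = -61/175 ≈ -0.34857)
-38 + j(F(-3), 10)*V = -38 + 0*(-61/175) = -38 + 0 = -38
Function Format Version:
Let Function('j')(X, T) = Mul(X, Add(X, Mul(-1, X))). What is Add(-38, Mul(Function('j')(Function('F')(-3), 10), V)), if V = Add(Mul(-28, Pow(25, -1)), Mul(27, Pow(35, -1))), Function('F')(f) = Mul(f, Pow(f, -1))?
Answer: -38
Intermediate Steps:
Function('F')(f) = 1
Function('j')(X, T) = 0 (Function('j')(X, T) = Mul(X, 0) = 0)
V = Rational(-61, 175) (V = Add(Mul(-28, Rational(1, 25)), Mul(27, Rational(1, 35))) = Add(Rational(-28, 25), Rational(27, 35)) = Rational(-61, 175) ≈ -0.34857)
Add(-38, Mul(Function('j')(Function('F')(-3), 10), V)) = Add(-38, Mul(0, Rational(-61, 175))) = Add(-38, 0) = -38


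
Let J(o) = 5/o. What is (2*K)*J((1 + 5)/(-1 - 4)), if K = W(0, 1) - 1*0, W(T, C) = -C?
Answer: 25/3 ≈ 8.3333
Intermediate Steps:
K = -1 (K = -1*1 - 1*0 = -1 + 0 = -1)
(2*K)*J((1 + 5)/(-1 - 4)) = (2*(-1))*(5/(((1 + 5)/(-1 - 4)))) = -10/(6/(-5)) = -10/(6*(-⅕)) = -10/(-6/5) = -10*(-5)/6 = -2*(-25/6) = 25/3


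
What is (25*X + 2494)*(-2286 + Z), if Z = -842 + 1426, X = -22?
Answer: -3308688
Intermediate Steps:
Z = 584
(25*X + 2494)*(-2286 + Z) = (25*(-22) + 2494)*(-2286 + 584) = (-550 + 2494)*(-1702) = 1944*(-1702) = -3308688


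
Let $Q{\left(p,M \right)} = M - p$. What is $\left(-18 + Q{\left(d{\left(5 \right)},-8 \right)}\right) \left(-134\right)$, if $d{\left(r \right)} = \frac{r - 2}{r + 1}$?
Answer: $3551$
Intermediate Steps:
$d{\left(r \right)} = \frac{-2 + r}{1 + r}$
$\left(-18 + Q{\left(d{\left(5 \right)},-8 \right)}\right) \left(-134\right) = \left(-18 - \left(8 + \frac{-2 + 5}{1 + 5}\right)\right) \left(-134\right) = \left(-18 - \left(8 + \frac{1}{6} \cdot 3\right)\right) \left(-134\right) = \left(-18 - \frac{17}{2}\right) \left(-134\right) = \left(- \frac{53}{2}\right) \left(-134\right) = 3551$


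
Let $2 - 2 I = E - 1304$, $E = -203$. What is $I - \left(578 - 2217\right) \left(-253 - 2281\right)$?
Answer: $- \frac{8304943}{2} \approx -4.1525 \cdot 10^{6}$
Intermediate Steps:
$I = \frac{1509}{2}$ ($I = 1 - \frac{-203 - 1304}{2} = 1 - - \frac{1507}{2} = 1 + \frac{1507}{2} = \frac{1509}{2} \approx 754.5$)
$I - \left(578 - 2217\right) \left(-253 - 2281\right) = \frac{1509}{2} - \left(578 - 2217\right) \left(-253 - 2281\right) = \frac{1509}{2} - \left(-1639\right) \left(-2534\right) = \frac{1509}{2} - 4153226 = - \frac{8304943}{2}$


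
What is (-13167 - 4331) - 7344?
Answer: -24842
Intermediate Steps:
(-13167 - 4331) - 7344 = -17498 - 7344 = -24842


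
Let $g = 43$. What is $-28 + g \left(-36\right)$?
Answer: $-1576$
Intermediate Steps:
$-28 + g \left(-36\right) = -28 + 43 \left(-36\right) = -28 - 1548 = -1576$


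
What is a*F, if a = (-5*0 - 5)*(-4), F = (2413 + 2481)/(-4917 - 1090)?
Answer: -97880/6007 ≈ -16.294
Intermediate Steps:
F = -4894/6007 (F = 4894/(-6007) = 4894*(-1/6007) = -4894/6007 ≈ -0.81472)
a = 20 (a = (0 - 5)*(-4) = -5*(-4) = 20)
a*F = 20*(-4894/6007) = -97880/6007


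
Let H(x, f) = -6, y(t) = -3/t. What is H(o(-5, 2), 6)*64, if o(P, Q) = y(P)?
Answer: -384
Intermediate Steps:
o(P, Q) = -3/P
H(o(-5, 2), 6)*64 = -6*64 = -384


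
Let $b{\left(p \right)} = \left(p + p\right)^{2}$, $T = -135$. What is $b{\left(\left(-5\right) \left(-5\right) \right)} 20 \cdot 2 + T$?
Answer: $99865$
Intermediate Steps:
$b{\left(p \right)} = 4 p^{2}$ ($b{\left(p \right)} = \left(2 p\right)^{2} = 4 p^{2}$)
$b{\left(\left(-5\right) \left(-5\right) \right)} 20 \cdot 2 + T = 4 \left(\left(-5\right) \left(-5\right)\right)^{2} \cdot 20 \cdot 2 - 135 = 4 \cdot 25^{2} \cdot 40 - 135 = 4 \cdot 625 \cdot 40 - 135 = 2500 \cdot 40 - 135 = 100000 - 135 = 99865$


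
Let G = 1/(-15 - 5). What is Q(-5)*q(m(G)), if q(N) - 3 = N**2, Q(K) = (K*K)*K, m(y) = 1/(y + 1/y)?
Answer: -60350375/160801 ≈ -375.31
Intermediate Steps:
G = -1/20 (G = 1/(-20) = -1/20 ≈ -0.050000)
Q(K) = K**3 (Q(K) = K**2*K = K**3)
q(N) = 3 + N**2
Q(-5)*q(m(G)) = (-5)**3*(3 + (-1/(20*(1 + (-1/20)**2)))**2) = -125*(3 + (-1/(20*(1 + 1/400)))**2) = -125*(3 + (-1/(20*401/400))**2) = -125*(3 + (-1/20*400/401)**2) = -125*(3 + (-20/401)**2) = -125*(3 + 400/160801) = -125*482803/160801 = -60350375/160801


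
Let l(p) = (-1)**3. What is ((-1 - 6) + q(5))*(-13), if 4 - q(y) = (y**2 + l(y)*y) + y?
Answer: 364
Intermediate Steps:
l(p) = -1
q(y) = 4 - y**2 (q(y) = 4 - ((y**2 - y) + y) = 4 - y**2)
((-1 - 6) + q(5))*(-13) = ((-1 - 6) + (4 - 1*5**2))*(-13) = (-7 + (4 - 1*25))*(-13) = (-7 + (4 - 25))*(-13) = (-7 - 21)*(-13) = -28*(-13) = 364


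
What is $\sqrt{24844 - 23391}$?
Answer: $\sqrt{1453} \approx 38.118$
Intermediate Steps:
$\sqrt{24844 - 23391} = \sqrt{1453}$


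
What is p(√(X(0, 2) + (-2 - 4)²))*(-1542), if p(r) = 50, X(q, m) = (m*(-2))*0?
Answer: -77100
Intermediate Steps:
X(q, m) = 0 (X(q, m) = -2*m*0 = 0)
p(√(X(0, 2) + (-2 - 4)²))*(-1542) = 50*(-1542) = -77100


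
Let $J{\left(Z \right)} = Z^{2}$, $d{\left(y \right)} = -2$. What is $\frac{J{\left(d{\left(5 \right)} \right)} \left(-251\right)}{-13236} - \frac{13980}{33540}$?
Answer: $- \frac{630688}{1849731} \approx -0.34096$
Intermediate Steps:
$\frac{J{\left(d{\left(5 \right)} \right)} \left(-251\right)}{-13236} - \frac{13980}{33540} = \frac{\left(-2\right)^{2} \left(-251\right)}{-13236} - \frac{13980}{33540} = 4 \left(-251\right) \left(- \frac{1}{13236}\right) - \frac{233}{559} = \left(-1004\right) \left(- \frac{1}{13236}\right) - \frac{233}{559} = \frac{251}{3309} - \frac{233}{559} = - \frac{630688}{1849731}$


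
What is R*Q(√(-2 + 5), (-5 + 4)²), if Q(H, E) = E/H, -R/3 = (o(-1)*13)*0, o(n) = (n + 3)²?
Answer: 0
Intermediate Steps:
o(n) = (3 + n)²
R = 0 (R = -3*(3 - 1)²*13*0 = -3*2²*13*0 = -3*4*13*0 = -156*0 = -3*0 = 0)
R*Q(√(-2 + 5), (-5 + 4)²) = 0*((-5 + 4)²/(√(-2 + 5))) = 0*((-1)²/(√3)) = 0*(1*(√3/3)) = 0*(√3/3) = 0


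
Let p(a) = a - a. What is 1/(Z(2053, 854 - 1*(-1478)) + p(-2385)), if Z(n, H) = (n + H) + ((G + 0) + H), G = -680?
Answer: 1/6037 ≈ 0.00016565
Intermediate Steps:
Z(n, H) = -680 + n + 2*H (Z(n, H) = (n + H) + ((-680 + 0) + H) = (H + n) + (-680 + H) = -680 + n + 2*H)
p(a) = 0
1/(Z(2053, 854 - 1*(-1478)) + p(-2385)) = 1/((-680 + 2053 + 2*(854 - 1*(-1478))) + 0) = 1/((-680 + 2053 + 2*(854 + 1478)) + 0) = 1/((-680 + 2053 + 2*2332) + 0) = 1/((-680 + 2053 + 4664) + 0) = 1/(6037 + 0) = 1/6037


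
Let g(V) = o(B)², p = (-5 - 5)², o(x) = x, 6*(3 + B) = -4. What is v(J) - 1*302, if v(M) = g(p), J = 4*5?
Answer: -2597/9 ≈ -288.56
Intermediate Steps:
B = -11/3 (B = -3 + (⅙)*(-4) = -3 - ⅔ = -11/3 ≈ -3.6667)
J = 20
p = 100 (p = (-10)² = 100)
g(V) = 121/9 (g(V) = (-11/3)² = 121/9)
v(M) = 121/9
v(J) - 1*302 = 121/9 - 1*302 = 121/9 - 302 = -2597/9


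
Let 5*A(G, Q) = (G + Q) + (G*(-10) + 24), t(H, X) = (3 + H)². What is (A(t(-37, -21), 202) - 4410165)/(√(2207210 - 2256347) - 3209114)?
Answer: 70796273581342/51492063570665 + 22061003*I*√49137/51492063570665 ≈ 1.3749 + 9.4971e-5*I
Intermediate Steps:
A(G, Q) = 24/5 - 9*G/5 + Q/5 (A(G, Q) = ((G + Q) + (G*(-10) + 24))/5 = ((G + Q) + (-10*G + 24))/5 = ((G + Q) + (24 - 10*G))/5 = (24 + Q - 9*G)/5 = 24/5 - 9*G/5 + Q/5)
(A(t(-37, -21), 202) - 4410165)/(√(2207210 - 2256347) - 3209114) = ((24/5 - 9*(3 - 37)²/5 + (⅕)*202) - 4410165)/(√(2207210 - 2256347) - 3209114) = ((24/5 - 9/5*(-34)² + 202/5) - 4410165)/(√(-49137) - 3209114) = ((24/5 - 9/5*1156 + 202/5) - 4410165)/(I*√49137 - 3209114) = ((24/5 - 10404/5 + 202/5) - 4410165)/(-3209114 + I*√49137) = (-10178/5 - 4410165)/(-3209114 + I*√49137) = -22061003/(5*(-3209114 + I*√49137))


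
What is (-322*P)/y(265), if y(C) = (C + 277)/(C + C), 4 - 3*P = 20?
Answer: 1365280/813 ≈ 1679.3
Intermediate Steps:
P = -16/3 (P = 4/3 - ⅓*20 = 4/3 - 20/3 = -16/3 ≈ -5.3333)
y(C) = (277 + C)/(2*C) (y(C) = (277 + C)/((2*C)) = (277 + C)*(1/(2*C)) = (277 + C)/(2*C))
(-322*P)/y(265) = (-322*(-16/3))/(((½)*(277 + 265)/265)) = 5152/(3*(((½)*(1/265)*542))) = 5152/(3*(271/265)) = (5152/3)*(265/271) = 1365280/813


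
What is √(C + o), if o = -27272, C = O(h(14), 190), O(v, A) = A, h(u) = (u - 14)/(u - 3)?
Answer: I*√27082 ≈ 164.57*I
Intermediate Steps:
h(u) = (-14 + u)/(-3 + u)
C = 190
√(C + o) = √(190 - 27272) = √(-27082) = I*√27082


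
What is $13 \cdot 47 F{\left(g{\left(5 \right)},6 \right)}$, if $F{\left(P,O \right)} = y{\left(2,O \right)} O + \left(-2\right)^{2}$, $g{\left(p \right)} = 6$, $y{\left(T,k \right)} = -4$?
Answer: $-12220$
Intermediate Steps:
$F{\left(P,O \right)} = 4 - 4 O$ ($F{\left(P,O \right)} = - 4 O + \left(-2\right)^{2} = - 4 O + 4 = 4 - 4 O$)
$13 \cdot 47 F{\left(g{\left(5 \right)},6 \right)} = 13 \cdot 47 \left(4 - 24\right) = 611 \left(4 - 24\right) = 611 \left(-20\right) = -12220$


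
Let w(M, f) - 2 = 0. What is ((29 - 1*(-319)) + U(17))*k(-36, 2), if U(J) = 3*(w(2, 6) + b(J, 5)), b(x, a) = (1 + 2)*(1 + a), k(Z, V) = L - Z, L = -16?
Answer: 8160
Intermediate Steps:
w(M, f) = 2 (w(M, f) = 2 + 0 = 2)
k(Z, V) = -16 - Z
b(x, a) = 3 + 3*a (b(x, a) = 3*(1 + a) = 3 + 3*a)
U(J) = 60 (U(J) = 3*(2 + (3 + 3*5)) = 3*(2 + (3 + 15)) = 3*(2 + 18) = 3*20 = 60)
((29 - 1*(-319)) + U(17))*k(-36, 2) = ((29 - 1*(-319)) + 60)*(-16 - 1*(-36)) = ((29 + 319) + 60)*(-16 + 36) = (348 + 60)*20 = 408*20 = 8160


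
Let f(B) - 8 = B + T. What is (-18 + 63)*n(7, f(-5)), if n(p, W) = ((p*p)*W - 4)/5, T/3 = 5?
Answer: 7902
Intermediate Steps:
T = 15 (T = 3*5 = 15)
f(B) = 23 + B (f(B) = 8 + (B + 15) = 8 + (15 + B) = 23 + B)
n(p, W) = -⅘ + W*p²/5 (n(p, W) = (p²*W - 4)*(⅕) = (W*p² - 4)*(⅕) = (-4 + W*p²)*(⅕) = -⅘ + W*p²/5)
(-18 + 63)*n(7, f(-5)) = (-18 + 63)*(-⅘ + (⅕)*(23 - 5)*7²) = 45*(-⅘ + (⅕)*18*49) = 45*(-⅘ + 882/5) = 45*(878/5) = 7902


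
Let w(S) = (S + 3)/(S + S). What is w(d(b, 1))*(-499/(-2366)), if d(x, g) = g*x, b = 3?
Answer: 499/2366 ≈ 0.21090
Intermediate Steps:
w(S) = (3 + S)/(2*S) (w(S) = (3 + S)/((2*S)) = (3 + S)*(1/(2*S)) = (3 + S)/(2*S))
w(d(b, 1))*(-499/(-2366)) = ((3 + 1*3)/(2*((1*3))))*(-499/(-2366)) = ((1/2)*(3 + 3)/3)*(-499*(-1/2366)) = ((1/2)*(1/3)*6)*(499/2366) = 1*(499/2366) = 499/2366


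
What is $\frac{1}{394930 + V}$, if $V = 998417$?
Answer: $\frac{1}{1393347} \approx 7.177 \cdot 10^{-7}$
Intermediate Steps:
$\frac{1}{394930 + V} = \frac{1}{394930 + 998417} = \frac{1}{1393347}$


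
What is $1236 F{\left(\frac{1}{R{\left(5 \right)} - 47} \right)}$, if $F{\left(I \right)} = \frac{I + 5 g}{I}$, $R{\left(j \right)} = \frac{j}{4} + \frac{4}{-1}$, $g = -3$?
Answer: $923601$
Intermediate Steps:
$R{\left(j \right)} = -4 + \frac{j}{4}$ ($R{\left(j \right)} = j \frac{1}{4} + 4 \left(-1\right) = \frac{j}{4} - 4 = -4 + \frac{j}{4}$)
$F{\left(I \right)} = \frac{-15 + I}{I}$ ($F{\left(I \right)} = \frac{I + 5 \left(-3\right)}{I} = \frac{I - 15}{I} = \frac{-15 + I}{I}$)
$1236 F{\left(\frac{1}{R{\left(5 \right)} - 47} \right)} = 1236 \frac{-15 + \frac{1}{\left(-4 + \frac{1}{4} \cdot 5\right) - 47}}{\frac{1}{\left(-4 + \frac{1}{4} \cdot 5\right) - 47}} = 1236 \frac{-15 + \frac{1}{\left(-4 + \frac{5}{4}\right) - 47}}{\frac{1}{\left(-4 + \frac{5}{4}\right) - 47}} = 1236 \frac{-15 + \frac{1}{- \frac{11}{4} - 47}}{\frac{1}{- \frac{11}{4} - 47}} = 1236 \frac{-15 + \frac{1}{- \frac{199}{4}}}{\frac{1}{- \frac{199}{4}}} = 1236 \frac{-15 - \frac{4}{199}}{- \frac{4}{199}} = 1236 \left(\left(- \frac{199}{4}\right) \left(- \frac{2989}{199}\right)\right) = 1236 \cdot \frac{2989}{4} = 923601$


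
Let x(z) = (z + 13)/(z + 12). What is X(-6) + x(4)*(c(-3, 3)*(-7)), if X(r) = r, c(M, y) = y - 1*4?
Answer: 23/16 ≈ 1.4375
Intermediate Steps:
c(M, y) = -4 + y (c(M, y) = y - 4 = -4 + y)
x(z) = (13 + z)/(12 + z)
X(-6) + x(4)*(c(-3, 3)*(-7)) = -6 + ((13 + 4)/(12 + 4))*((-4 + 3)*(-7)) = -6 + (17/16)*(-1*(-7)) = -6 + ((1/16)*17)*7 = -6 + (17/16)*7 = -6 + 119/16 = 23/16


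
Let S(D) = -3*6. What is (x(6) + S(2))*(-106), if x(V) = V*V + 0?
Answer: -1908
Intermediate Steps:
S(D) = -18
x(V) = V² (x(V) = V² + 0 = V²)
(x(6) + S(2))*(-106) = (6² - 18)*(-106) = (36 - 18)*(-106) = 18*(-106) = -1908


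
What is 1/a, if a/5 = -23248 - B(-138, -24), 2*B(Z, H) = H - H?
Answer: -1/116240 ≈ -8.6029e-6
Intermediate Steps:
B(Z, H) = 0 (B(Z, H) = (H - H)/2 = (1/2)*0 = 0)
a = -116240 (a = 5*(-23248 - 1*0) = 5*(-23248 + 0) = 5*(-23248) = -116240)
1/a = 1/(-116240) = -1/116240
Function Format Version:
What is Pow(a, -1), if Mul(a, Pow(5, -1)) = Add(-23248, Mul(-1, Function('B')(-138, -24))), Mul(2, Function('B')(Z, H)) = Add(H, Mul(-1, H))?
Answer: Rational(-1, 116240) ≈ -8.6029e-6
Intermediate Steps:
Function('B')(Z, H) = 0 (Function('B')(Z, H) = Mul(Rational(1, 2), Add(H, Mul(-1, H))) = Mul(Rational(1, 2), 0) = 0)
a = -116240 (a = Mul(5, Add(-23248, Mul(-1, 0))) = Mul(5, Add(-23248, 0)) = Mul(5, -23248) = -116240)
Pow(a, -1) = Pow(-116240, -1) = Rational(-1, 116240)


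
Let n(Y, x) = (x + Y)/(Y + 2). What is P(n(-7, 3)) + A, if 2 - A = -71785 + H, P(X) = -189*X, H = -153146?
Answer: 1123909/5 ≈ 2.2478e+5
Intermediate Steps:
n(Y, x) = (Y + x)/(2 + Y)
A = 224933 (A = 2 - (-71785 - 153146) = 2 - 1*(-224931) = 2 + 224931 = 224933)
P(n(-7, 3)) + A = -189*(-7 + 3)/(2 - 7) + 224933 = -189*(-4)/(-5) + 224933 = -(-189)*(-4)/5 + 224933 = -189*4/5 + 224933 = -756/5 + 224933 = 1123909/5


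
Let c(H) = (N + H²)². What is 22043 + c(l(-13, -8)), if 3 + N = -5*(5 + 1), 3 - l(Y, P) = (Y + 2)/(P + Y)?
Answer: 4427343484/194481 ≈ 22765.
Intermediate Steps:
l(Y, P) = 3 - (2 + Y)/(P + Y) (l(Y, P) = 3 - (Y + 2)/(P + Y) = 3 - (2 + Y)/(P + Y))
N = -33 (N = -3 - 5*(5 + 1) = -3 - 5*6 = -3 - 30 = -33)
c(H) = (-33 + H²)²
22043 + c(l(-13, -8)) = 22043 + (-33 + ((-2 + 2*(-13) + 3*(-8))/(-8 - 13))²)² = 22043 + (-33 + ((-2 - 26 - 24)/(-21))²)² = 22043 + (-33 + (-1/21*(-52))²)² = 22043 + (-33 + (52/21)²)² = 22043 + (-33 + 2704/441)² = 22043 + (-11849/441)² = 22043 + 140398801/194481 = 4427343484/194481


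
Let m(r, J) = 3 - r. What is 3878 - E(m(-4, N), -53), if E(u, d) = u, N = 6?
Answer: 3871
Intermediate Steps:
3878 - E(m(-4, N), -53) = 3878 - (3 - 1*(-4)) = 3878 - (3 + 4) = 3878 - 1*7 = 3878 - 7 = 3871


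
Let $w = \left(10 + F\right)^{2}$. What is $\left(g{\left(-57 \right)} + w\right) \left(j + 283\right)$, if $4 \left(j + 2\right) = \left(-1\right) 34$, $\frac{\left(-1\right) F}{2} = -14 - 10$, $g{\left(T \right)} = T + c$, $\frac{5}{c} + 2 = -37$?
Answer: $\frac{35143780}{39} \approx 9.0112 \cdot 10^{5}$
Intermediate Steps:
$c = - \frac{5}{39}$ ($c = \frac{5}{-2 - 37} = \frac{5}{-39} = 5 \left(- \frac{1}{39}\right) = - \frac{5}{39} \approx -0.12821$)
$g{\left(T \right)} = - \frac{5}{39} + T$ ($g{\left(T \right)} = T - \frac{5}{39} = - \frac{5}{39} + T$)
$F = 48$ ($F = - 2 \left(-14 - 10\right) = \left(-2\right) \left(-24\right) = 48$)
$j = - \frac{21}{2}$ ($j = -2 + \frac{\left(-1\right) 34}{4} = -2 + \frac{1}{4} \left(-34\right) = -2 - \frac{17}{2} = - \frac{21}{2} \approx -10.5$)
$w = 3364$ ($w = \left(10 + 48\right)^{2} = 58^{2} = 3364$)
$\left(g{\left(-57 \right)} + w\right) \left(j + 283\right) = \left(\left(- \frac{5}{39} - 57\right) + 3364\right) \left(- \frac{21}{2} + 283\right) = \left(- \frac{2228}{39} + 3364\right) \frac{545}{2} = \frac{128968}{39} \cdot \frac{545}{2} = \frac{35143780}{39}$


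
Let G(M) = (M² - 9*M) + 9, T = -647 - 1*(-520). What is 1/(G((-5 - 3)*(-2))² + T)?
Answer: 1/14514 ≈ 6.8899e-5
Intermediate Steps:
T = -127 (T = -647 + 520 = -127)
G(M) = 9 + M² - 9*M
1/(G((-5 - 3)*(-2))² + T) = 1/((9 + ((-5 - 3)*(-2))² - 9*(-5 - 3)*(-2))² - 127) = 1/((9 + (-8*(-2))² - (-72)*(-2))² - 127) = 1/((9 + 16² - 9*16)² - 127) = 1/((9 + 256 - 144)² - 127) = 1/(121² - 127) = 1/(14641 - 127) = 1/14514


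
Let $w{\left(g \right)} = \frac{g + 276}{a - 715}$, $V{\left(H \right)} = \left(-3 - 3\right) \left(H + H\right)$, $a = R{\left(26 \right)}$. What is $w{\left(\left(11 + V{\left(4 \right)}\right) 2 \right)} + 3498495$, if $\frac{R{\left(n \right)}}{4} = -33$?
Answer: $\frac{2963225063}{847} \approx 3.4985 \cdot 10^{6}$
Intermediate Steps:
$R{\left(n \right)} = -132$ ($R{\left(n \right)} = 4 \left(-33\right) = -132$)
$a = -132$
$V{\left(H \right)} = - 12 H$ ($V{\left(H \right)} = - 6 \cdot 2 H = - 12 H$)
$w{\left(g \right)} = - \frac{276}{847} - \frac{g}{847}$ ($w{\left(g \right)} = \frac{g + 276}{-132 - 715} = \frac{276 + g}{-847} = \left(276 + g\right) \left(- \frac{1}{847}\right) = - \frac{276}{847} - \frac{g}{847}$)
$w{\left(\left(11 + V{\left(4 \right)}\right) 2 \right)} + 3498495 = \left(- \frac{276}{847} - \frac{\left(11 - 48\right) 2}{847}\right) + 3498495 = \left(- \frac{276}{847} - \frac{\left(-37\right) 2}{847}\right) + 3498495 = \left(- \frac{276}{847} - - \frac{74}{847}\right) + 3498495 = \left(- \frac{276}{847} + \frac{74}{847}\right) + 3498495 = - \frac{202}{847} + 3498495 = \frac{2963225063}{847}$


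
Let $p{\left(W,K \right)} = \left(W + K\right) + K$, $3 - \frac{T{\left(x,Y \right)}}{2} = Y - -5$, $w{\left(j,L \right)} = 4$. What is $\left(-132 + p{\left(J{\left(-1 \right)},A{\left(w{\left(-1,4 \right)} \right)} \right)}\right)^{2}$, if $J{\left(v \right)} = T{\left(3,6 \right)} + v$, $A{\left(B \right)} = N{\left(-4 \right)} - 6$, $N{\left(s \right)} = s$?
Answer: $28561$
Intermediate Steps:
$T{\left(x,Y \right)} = -4 - 2 Y$ ($T{\left(x,Y \right)} = 6 - 2 \left(Y - -5\right) = 6 - 2 \left(Y + 5\right) = 6 - 2 \left(5 + Y\right) = 6 - \left(10 + 2 Y\right) = -4 - 2 Y$)
$A{\left(B \right)} = -10$ ($A{\left(B \right)} = -4 - 6 = -10$)
$J{\left(v \right)} = -16 + v$ ($J{\left(v \right)} = \left(-4 - 12\right) + v = -16 + v$)
$p{\left(W,K \right)} = W + 2 K$ ($p{\left(W,K \right)} = \left(K + W\right) + K = W + 2 K$)
$\left(-132 + p{\left(J{\left(-1 \right)},A{\left(w{\left(-1,4 \right)} \right)} \right)}\right)^{2} = \left(-132 + \left(\left(-16 - 1\right) + 2 \left(-10\right)\right)\right)^{2} = \left(-132 - 37\right)^{2} = \left(-169\right)^{2} = 28561$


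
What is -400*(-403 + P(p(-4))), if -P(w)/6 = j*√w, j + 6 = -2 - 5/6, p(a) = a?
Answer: 161200 - 42400*I ≈ 1.612e+5 - 42400.0*I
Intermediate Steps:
j = -53/6 (j = -6 + (-2 - 5/6) = -6 + (-2 - 5*⅙) = -6 + (-2 - ⅚) = -6 - 17/6 = -53/6 ≈ -8.8333)
P(w) = 53*√w (P(w) = -(-53)*√w = 53*√w)
-400*(-403 + P(p(-4))) = -400*(-403 + 53*√(-4)) = -400*(-403 + 53*(2*I)) = -400*(-403 + 106*I) = 161200 - 42400*I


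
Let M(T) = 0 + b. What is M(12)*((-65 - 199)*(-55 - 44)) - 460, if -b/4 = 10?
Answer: -1045900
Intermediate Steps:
b = -40 (b = -4*10 = -40)
M(T) = -40 (M(T) = 0 - 40 = -40)
M(12)*((-65 - 199)*(-55 - 44)) - 460 = -40*(-65 - 199)*(-55 - 44) - 460 = -(-10560)*(-99) - 460 = -40*26136 - 460 = -1045440 - 460 = -1045900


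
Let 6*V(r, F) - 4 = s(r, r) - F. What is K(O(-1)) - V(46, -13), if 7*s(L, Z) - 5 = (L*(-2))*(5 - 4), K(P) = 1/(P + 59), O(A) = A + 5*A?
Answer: -827/1113 ≈ -0.74304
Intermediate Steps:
O(A) = 6*A
K(P) = 1/(59 + P)
s(L, Z) = 5/7 - 2*L/7 (s(L, Z) = 5/7 + ((L*(-2))*(5 - 4))/7 = 5/7 + (-2*L*1)/7 = 5/7 + (-2*L)/7 = 5/7 - 2*L/7)
V(r, F) = 11/14 - F/6 - r/21 (V(r, F) = ⅔ + ((5/7 - 2*r/7) - F)/6 = ⅔ + (5/7 - F - 2*r/7)/6 = ⅔ + (5/42 - F/6 - r/21) = 11/14 - F/6 - r/21)
K(O(-1)) - V(46, -13) = 1/(59 + 6*(-1)) - (11/14 - ⅙*(-13) - 1/21*46) = 1/(59 - 6) - (11/14 + 13/6 - 46/21) = 1/53 - 1*16/21 = 1/53 - 16/21 = -827/1113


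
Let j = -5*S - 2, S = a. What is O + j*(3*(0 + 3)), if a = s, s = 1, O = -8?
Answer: -71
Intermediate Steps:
a = 1
S = 1
j = -7 (j = -5*1 - 2 = -5 - 2 = -7)
O + j*(3*(0 + 3)) = -8 - 21*(0 + 3) = -8 - 21*3 = -8 - 7*9 = -8 - 63 = -71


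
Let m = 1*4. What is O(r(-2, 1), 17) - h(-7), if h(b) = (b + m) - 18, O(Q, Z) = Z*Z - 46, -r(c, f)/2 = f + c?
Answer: 264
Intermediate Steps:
r(c, f) = -2*c - 2*f (r(c, f) = -2*(f + c) = -2*(c + f) = -2*c - 2*f)
O(Q, Z) = -46 + Z² (O(Q, Z) = Z² - 46 = -46 + Z²)
m = 4
h(b) = -14 + b (h(b) = (b + 4) - 18 = (4 + b) - 18 = -14 + b)
O(r(-2, 1), 17) - h(-7) = (-46 + 17²) - (-14 - 7) = (-46 + 289) - 1*(-21) = 243 + 21 = 264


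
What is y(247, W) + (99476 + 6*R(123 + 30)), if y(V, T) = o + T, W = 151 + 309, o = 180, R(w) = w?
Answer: 101034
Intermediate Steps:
W = 460
y(V, T) = 180 + T
y(247, W) + (99476 + 6*R(123 + 30)) = (180 + 460) + (99476 + 6*(123 + 30)) = 640 + (99476 + 6*153) = 640 + (99476 + 918) = 640 + 100394 = 101034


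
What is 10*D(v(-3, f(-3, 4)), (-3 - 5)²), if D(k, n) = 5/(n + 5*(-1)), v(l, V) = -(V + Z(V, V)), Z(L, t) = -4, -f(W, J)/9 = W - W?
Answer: 50/59 ≈ 0.84746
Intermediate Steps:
f(W, J) = 0 (f(W, J) = -9*(W - W) = -9*0 = 0)
v(l, V) = 4 - V (v(l, V) = -(V - 4) = -(-4 + V) = 4 - V)
D(k, n) = 5/(-5 + n) (D(k, n) = 5/(n - 5) = 5/(-5 + n))
10*D(v(-3, f(-3, 4)), (-3 - 5)²) = 10*(5/(-5 + (-3 - 5)²)) = 10*(5/(-5 + (-8)²)) = 10*(5/(-5 + 64)) = 10*(5/59) = 50/59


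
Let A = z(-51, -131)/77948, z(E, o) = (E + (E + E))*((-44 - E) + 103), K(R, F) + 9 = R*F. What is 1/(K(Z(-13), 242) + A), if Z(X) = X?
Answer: -38974/122971385 ≈ -0.00031694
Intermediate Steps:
K(R, F) = -9 + F*R (K(R, F) = -9 + R*F = -9 + F*R)
z(E, o) = 3*E*(59 - E) (z(E, o) = (E + 2*E)*(59 - E) = (3*E)*(59 - E) = 3*E*(59 - E))
A = -8415/38974 (A = (3*(-51)*(59 - 1*(-51)))/77948 = (3*(-51)*(59 + 51))*(1/77948) = (3*(-51)*110)*(1/77948) = -16830*1/77948 = -8415/38974 ≈ -0.21591)
1/(K(Z(-13), 242) + A) = 1/((-9 + 242*(-13)) - 8415/38974) = 1/((-9 - 3146) - 8415/38974) = 1/(-3155 - 8415/38974) = 1/(-122971385/38974) = -38974/122971385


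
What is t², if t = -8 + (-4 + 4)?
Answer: 64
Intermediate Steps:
t = -8 (t = -8 + 0 = -8)
t² = (-8)² = 64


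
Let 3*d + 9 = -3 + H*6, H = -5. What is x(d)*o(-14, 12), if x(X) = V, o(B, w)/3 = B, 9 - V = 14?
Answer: 210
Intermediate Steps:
V = -5 (V = 9 - 1*14 = 9 - 14 = -5)
o(B, w) = 3*B
d = -14 (d = -3 + (-3 - 5*6)/3 = -3 + (-3 - 30)/3 = -3 + (⅓)*(-33) = -3 - 11 = -14)
x(X) = -5
x(d)*o(-14, 12) = -15*(-14) = -5*(-42) = 210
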